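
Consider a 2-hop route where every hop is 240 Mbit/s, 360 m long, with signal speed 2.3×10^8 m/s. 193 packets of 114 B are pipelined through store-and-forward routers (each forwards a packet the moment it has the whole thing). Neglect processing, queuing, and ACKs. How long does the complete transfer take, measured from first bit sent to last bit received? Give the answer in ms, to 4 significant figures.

0.7403 ms

Per-hop transmission t_tx = L/R = 912/240000000 = 0.0038 ms.
Per-hop propagation t_prop = 360/2.3e+08 = 0.00156522 ms.
Pipeline fill: first packet needs 2·t_tx to clear all hops; remaining 192 packets each add one t_tx.
Total = (2+193-1)·t_tx + 2·t_prop = 194·0.0038 + 2·0.00156522 = 0.7403 ms.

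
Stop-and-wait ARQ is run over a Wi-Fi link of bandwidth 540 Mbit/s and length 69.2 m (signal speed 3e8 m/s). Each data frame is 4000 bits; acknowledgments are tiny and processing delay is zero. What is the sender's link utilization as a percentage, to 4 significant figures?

94.14 %

t_tx = L/R = 4000/540000000 = 7.40741e-06 s.
t_prop = 69.2/300000000 = 2.30667e-07 s; RTT = 4.61333e-07 s.
Cycle = t_tx + RTT = 7.86874e-06 s.
Utilization = t_tx / cycle = 7.40741e-06/7.86874e-06 = 94.14 %.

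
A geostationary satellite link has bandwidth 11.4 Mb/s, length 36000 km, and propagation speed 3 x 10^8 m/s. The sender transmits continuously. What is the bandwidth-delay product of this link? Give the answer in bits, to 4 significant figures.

Propagation delay = 36000000 / 300000000 = 0.12 s.
BDP = R × t_prop = 11400000 × 0.12 = 1368000 bits.

1368000 bits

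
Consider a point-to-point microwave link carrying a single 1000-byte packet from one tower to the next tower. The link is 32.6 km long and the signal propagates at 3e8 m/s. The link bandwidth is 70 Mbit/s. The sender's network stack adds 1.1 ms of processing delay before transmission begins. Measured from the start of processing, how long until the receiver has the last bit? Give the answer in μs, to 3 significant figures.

L = 1000 × 8 = 8000 bits.
Transmission delay = L/R = 8000 / 70000000 = 114.286 μs.
Propagation delay = d/s = 32600 m / 300000000 m/s = 108.667 μs.
Plus processing delay 1.1 ms = 1100 μs.
Total = 1320 μs.

1320 μs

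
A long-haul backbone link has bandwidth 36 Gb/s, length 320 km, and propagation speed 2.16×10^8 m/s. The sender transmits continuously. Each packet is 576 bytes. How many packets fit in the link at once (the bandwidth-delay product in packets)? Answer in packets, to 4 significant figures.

Propagation delay = 320000 / 216000000 = 0.00148148 s.
BDP = R × t_prop = 36000000000 × 0.00148148 = 53333300 bits.
In packets of 4608 bits: 11570 packets.

11570 packets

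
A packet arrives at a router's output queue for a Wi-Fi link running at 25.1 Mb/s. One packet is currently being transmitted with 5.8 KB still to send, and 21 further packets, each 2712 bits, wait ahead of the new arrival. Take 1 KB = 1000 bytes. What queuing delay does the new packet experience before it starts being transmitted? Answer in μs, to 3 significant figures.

4120 μs

Each queued packet: L/R = 2712/25100000 = 108.048 μs.
21 queued → 2269 μs.
Plus remaining 46400 bits of current packet: 1848.61 μs.
Queuing delay = 4120 μs.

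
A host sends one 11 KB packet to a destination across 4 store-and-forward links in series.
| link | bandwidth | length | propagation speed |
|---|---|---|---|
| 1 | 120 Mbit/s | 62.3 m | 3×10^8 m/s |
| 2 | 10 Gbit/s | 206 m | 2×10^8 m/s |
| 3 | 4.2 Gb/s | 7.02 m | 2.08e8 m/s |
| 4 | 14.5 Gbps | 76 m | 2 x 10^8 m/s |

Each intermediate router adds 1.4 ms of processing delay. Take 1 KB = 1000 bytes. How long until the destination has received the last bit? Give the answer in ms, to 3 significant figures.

L = 88000 bits.
Transmission delays (L/R per hop): 0.733333, 0.0088, 0.0209524, 0.00606897 ms; sum = 0.769155 ms.
Propagation delays (d/s per hop): 0.000207667, 0.00103, 3.375e-05, 0.00038 ms; sum = 0.00165142 ms.
Processing at 3 router(s): 3 × 1.4 ms = 4.2 ms.
End-to-end = 4.97 ms.

4.97 ms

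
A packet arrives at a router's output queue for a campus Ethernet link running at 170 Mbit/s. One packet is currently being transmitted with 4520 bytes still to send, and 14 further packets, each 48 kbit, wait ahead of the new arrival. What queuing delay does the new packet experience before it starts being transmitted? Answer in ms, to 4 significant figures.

4.166 ms

Each queued packet: L/R = 48000/170000000 = 0.282353 ms.
14 queued → 3.95294 ms.
Plus remaining 36160 bits of current packet: 0.212706 ms.
Queuing delay = 4.166 ms.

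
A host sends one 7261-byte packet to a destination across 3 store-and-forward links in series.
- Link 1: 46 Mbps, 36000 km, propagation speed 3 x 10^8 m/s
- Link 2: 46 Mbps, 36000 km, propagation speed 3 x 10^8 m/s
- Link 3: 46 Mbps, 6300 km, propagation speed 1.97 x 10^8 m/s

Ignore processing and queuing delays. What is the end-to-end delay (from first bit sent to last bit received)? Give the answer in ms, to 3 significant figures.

276 ms

L = 7261 × 8 = 58088 bits.
Transmission delay per hop = L/R = 58088/46000000 = 1.26278 ms; 3 hops → 3.78835 ms.
Propagation delays (d/s per hop): 120, 120, 31.9797 ms; sum = 271.98 ms.
End-to-end = 276 ms.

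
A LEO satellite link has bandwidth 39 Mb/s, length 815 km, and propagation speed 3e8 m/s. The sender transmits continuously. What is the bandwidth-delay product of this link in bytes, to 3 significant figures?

13200 bytes

Propagation delay = 815000 / 300000000 = 0.00271667 s.
BDP = R × t_prop = 39000000 × 0.00271667 = 105950 bits.
In bytes: 105950/8 = 13200 bytes.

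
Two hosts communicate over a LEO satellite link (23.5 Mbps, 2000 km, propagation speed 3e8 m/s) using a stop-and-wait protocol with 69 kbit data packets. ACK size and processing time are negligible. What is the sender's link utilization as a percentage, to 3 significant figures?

t_tx = L/R = 69000/23500000 = 0.00293617 s.
t_prop = 2000000/300000000 = 0.00666667 s; RTT = 0.0133333 s.
Cycle = t_tx + RTT = 0.0162695 s.
Utilization = t_tx / cycle = 0.00293617/0.0162695 = 18.0 %.

18.0 %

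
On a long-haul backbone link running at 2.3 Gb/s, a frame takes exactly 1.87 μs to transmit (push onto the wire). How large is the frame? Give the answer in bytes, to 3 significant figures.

538 bytes

L = R × t_tx = 2300000000 b/s × 1.87e-06 s = 4301 bits.
In bytes: 4301 / 8 = 538 bytes.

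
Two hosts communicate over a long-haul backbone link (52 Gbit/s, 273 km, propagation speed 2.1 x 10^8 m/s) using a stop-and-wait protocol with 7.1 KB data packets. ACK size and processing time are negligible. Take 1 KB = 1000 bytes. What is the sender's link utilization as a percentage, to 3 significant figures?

0.0420 %

t_tx = L/R = 56800/52000000000 = 1.09231e-06 s.
t_prop = 273000/210000000 = 0.0013 s; RTT = 0.0026 s.
Cycle = t_tx + RTT = 0.00260109 s.
Utilization = t_tx / cycle = 1.09231e-06/0.00260109 = 0.0420 %.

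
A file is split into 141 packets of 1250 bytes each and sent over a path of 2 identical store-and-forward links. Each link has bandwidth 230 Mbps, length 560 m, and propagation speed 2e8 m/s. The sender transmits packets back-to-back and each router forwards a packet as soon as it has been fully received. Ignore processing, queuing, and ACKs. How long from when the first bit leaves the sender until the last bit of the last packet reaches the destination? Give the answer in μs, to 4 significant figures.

Per-hop transmission t_tx = L/R = 10000/230000000 = 43.4783 μs.
Per-hop propagation t_prop = 560/200000000 = 2.8 μs.
Pipeline fill: first packet needs 2·t_tx to clear all hops; remaining 140 packets each add one t_tx.
Total = (2+141-1)·t_tx + 2·t_prop = 142·43.4783 + 2·2.8 = 6180 μs.

6180 μs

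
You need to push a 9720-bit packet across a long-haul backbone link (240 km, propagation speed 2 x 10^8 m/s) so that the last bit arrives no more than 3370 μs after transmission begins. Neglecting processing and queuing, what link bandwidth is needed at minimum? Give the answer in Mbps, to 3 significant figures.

4.48 Mbps

Propagation delay = 240000 / 200000000 = 1200 μs.
Transmission budget = 3370 − 1200 = 2170 μs.
R ≥ L / t_tx = 9720 bits / 0.00217 s = 4.48 Mbps.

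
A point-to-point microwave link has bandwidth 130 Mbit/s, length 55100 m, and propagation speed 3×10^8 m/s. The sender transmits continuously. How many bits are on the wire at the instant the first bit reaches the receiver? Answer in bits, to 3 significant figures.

23900 bits

Propagation delay = 55100 / 300000000 = 0.000183667 s.
BDP = R × t_prop = 130000000 × 0.000183667 = 23876.7 bits.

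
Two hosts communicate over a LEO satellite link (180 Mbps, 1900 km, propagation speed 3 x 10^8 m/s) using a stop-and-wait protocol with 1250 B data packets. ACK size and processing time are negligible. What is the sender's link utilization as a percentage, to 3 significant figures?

0.437 %

t_tx = L/R = 10000/180000000 = 5.55556e-05 s.
t_prop = 1900000/300000000 = 0.00633333 s; RTT = 0.0126667 s.
Cycle = t_tx + RTT = 0.0127222 s.
Utilization = t_tx / cycle = 5.55556e-05/0.0127222 = 0.437 %.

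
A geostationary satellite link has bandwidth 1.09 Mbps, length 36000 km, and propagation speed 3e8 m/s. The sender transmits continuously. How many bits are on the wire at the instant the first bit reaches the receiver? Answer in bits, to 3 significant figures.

Propagation delay = 36000000 / 300000000 = 0.12 s.
BDP = R × t_prop = 1090000 × 0.12 = 130800 bits.

131000 bits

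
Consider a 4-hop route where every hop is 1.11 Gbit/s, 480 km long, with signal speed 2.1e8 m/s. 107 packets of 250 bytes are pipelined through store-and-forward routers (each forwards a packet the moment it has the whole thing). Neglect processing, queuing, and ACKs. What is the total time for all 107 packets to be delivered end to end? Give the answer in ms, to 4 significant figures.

9.341 ms

Per-hop transmission t_tx = L/R = 2000/1110000000 = 0.0018018 ms.
Per-hop propagation t_prop = 480000/210000000 = 2.28571 ms.
Pipeline fill: first packet needs 4·t_tx to clear all hops; remaining 106 packets each add one t_tx.
Total = (4+107-1)·t_tx + 4·t_prop = 110·0.0018018 + 4·2.28571 = 9.341 ms.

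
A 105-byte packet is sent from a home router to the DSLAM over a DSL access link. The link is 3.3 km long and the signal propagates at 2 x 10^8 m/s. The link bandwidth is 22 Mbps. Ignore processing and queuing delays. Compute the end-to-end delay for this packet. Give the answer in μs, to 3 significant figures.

54.7 μs

L = 105 × 8 = 840 bits.
Transmission delay = L/R = 840 / 22000000 = 38.1818 μs.
Propagation delay = d/s = 3300 m / 200000000 m/s = 16.5 μs.
Total = 54.7 μs.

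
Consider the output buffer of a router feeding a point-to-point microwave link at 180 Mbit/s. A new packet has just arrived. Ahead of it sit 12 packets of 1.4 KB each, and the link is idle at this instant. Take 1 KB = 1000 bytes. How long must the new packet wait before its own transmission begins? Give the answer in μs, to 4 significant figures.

Each queued packet: L/R = 11200/180000000 = 62.2222 μs.
12 queued → 746.667 μs.
Queuing delay = 746.7 μs.

746.7 μs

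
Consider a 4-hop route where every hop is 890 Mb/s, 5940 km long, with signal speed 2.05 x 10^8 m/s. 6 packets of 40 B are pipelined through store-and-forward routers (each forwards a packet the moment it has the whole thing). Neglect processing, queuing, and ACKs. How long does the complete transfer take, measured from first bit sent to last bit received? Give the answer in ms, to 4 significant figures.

115.9 ms

Per-hop transmission t_tx = L/R = 320/890000000 = 0.000359551 ms.
Per-hop propagation t_prop = 5940000/2.05e+08 = 28.9756 ms.
Pipeline fill: first packet needs 4·t_tx to clear all hops; remaining 5 packets each add one t_tx.
Total = (4+6-1)·t_tx + 4·t_prop = 9·0.000359551 + 4·28.9756 = 115.9 ms.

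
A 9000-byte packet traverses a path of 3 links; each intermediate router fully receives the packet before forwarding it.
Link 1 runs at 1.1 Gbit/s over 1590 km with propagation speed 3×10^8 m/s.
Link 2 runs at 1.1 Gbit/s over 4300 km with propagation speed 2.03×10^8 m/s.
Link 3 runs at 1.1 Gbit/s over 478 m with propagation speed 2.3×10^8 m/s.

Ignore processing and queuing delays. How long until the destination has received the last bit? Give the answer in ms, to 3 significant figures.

L = 9000 × 8 = 72000 bits.
Transmission delay per hop = L/R = 72000/1100000000 = 0.0654545 ms; 3 hops → 0.196364 ms.
Propagation delays (d/s per hop): 5.3, 21.1823, 0.00207826 ms; sum = 26.4843 ms.
End-to-end = 26.7 ms.

26.7 ms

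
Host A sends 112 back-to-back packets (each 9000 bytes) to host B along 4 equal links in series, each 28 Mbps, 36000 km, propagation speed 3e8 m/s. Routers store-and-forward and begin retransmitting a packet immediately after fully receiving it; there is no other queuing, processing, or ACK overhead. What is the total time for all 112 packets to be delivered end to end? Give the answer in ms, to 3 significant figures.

Per-hop transmission t_tx = L/R = 72000/28000000 = 2.57143 ms.
Per-hop propagation t_prop = 36000000/300000000 = 120 ms.
Pipeline fill: first packet needs 4·t_tx to clear all hops; remaining 111 packets each add one t_tx.
Total = (4+112-1)·t_tx + 4·t_prop = 115·2.57143 + 4·120 = 776 ms.

776 ms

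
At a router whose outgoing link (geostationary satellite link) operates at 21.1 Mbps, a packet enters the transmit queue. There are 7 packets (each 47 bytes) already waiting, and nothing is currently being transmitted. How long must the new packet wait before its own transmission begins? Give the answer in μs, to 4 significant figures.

Each queued packet: L/R = 376/21100000 = 17.8199 μs.
7 queued → 124.739 μs.
Queuing delay = 124.7 μs.

124.7 μs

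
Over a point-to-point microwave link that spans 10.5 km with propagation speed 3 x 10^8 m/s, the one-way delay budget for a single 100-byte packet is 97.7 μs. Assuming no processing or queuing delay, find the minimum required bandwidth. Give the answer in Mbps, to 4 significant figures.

12.76 Mbps

L = 800 bits.
Propagation delay = 10500 / 300000000 = 35 μs.
Transmission budget = 97.7 − 35 = 62.7 μs.
R ≥ L / t_tx = 800 bits / 6.27e-05 s = 12.76 Mbps.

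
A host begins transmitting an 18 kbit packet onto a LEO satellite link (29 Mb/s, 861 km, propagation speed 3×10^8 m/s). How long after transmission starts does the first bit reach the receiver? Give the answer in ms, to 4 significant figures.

First bit experiences only propagation delay: d/s = 861000/300000000 = 2.870 ms.

2.870 ms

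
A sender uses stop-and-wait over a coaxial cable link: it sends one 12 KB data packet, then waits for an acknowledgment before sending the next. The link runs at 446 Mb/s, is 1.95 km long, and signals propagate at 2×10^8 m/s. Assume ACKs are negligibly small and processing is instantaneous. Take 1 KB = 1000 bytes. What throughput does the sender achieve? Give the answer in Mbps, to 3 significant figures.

409 Mbps

t_tx = L/R = 96000/446000000 = 0.000215247 s.
t_prop = 1950/200000000 = 9.75e-06 s; RTT = 1.95e-05 s.
Cycle = t_tx + RTT = 0.000234747 s.
Throughput = L / cycle = 96000 / 0.000234747 = 409 Mbps.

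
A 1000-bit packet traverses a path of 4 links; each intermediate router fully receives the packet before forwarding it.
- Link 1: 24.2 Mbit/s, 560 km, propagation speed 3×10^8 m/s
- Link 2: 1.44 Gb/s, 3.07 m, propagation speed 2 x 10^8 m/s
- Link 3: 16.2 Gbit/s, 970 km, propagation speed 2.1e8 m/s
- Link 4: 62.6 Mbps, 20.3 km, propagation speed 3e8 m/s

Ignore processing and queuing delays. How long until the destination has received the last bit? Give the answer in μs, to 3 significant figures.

Transmission delays (L/R per hop): 41.3223, 0.694444, 0.0617284, 15.9744 μs; sum = 58.0529 μs.
Propagation delays (d/s per hop): 1866.67, 0.01535, 4619.05, 67.6667 μs; sum = 6553.4 μs.
End-to-end = 6610 μs.

6610 μs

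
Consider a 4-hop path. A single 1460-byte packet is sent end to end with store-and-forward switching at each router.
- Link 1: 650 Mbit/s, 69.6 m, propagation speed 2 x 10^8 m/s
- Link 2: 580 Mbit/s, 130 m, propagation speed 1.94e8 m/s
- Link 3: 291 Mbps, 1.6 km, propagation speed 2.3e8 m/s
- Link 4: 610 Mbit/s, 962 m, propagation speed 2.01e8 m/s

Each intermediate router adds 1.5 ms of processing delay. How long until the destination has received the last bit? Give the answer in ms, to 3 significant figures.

L = 1460 × 8 = 11680 bits.
Transmission delays (L/R per hop): 0.0179692, 0.0201379, 0.0401375, 0.0191475 ms; sum = 0.0973922 ms.
Propagation delays (d/s per hop): 0.000348, 0.000670103, 0.00695652, 0.00478607 ms; sum = 0.0127607 ms.
Processing at 3 router(s): 3 × 1.5 ms = 4.5 ms.
End-to-end = 4.61 ms.

4.61 ms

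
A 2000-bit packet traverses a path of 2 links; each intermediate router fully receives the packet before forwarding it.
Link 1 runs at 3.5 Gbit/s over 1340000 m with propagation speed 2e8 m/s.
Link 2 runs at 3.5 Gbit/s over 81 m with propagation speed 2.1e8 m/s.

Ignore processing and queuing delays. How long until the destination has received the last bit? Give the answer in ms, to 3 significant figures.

6.70 ms

Transmission delay per hop = L/R = 2000/3500000000 = 0.000571429 ms; 2 hops → 0.00114286 ms.
Propagation delays (d/s per hop): 6.7, 0.000385714 ms; sum = 6.70039 ms.
End-to-end = 6.70 ms.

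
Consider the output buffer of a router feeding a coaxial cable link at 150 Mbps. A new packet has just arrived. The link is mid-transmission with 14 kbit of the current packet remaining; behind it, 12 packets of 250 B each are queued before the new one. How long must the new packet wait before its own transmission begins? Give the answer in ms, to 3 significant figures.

Each queued packet: L/R = 2000/150000000 = 0.0133333 ms.
12 queued → 0.16 ms.
Plus remaining 14000 bits of current packet: 0.0933333 ms.
Queuing delay = 0.253 ms.

0.253 ms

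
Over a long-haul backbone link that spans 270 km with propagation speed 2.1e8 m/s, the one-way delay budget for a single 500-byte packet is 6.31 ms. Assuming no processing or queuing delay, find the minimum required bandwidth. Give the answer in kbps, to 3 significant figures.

796 kbps

L = 4000 bits.
Propagation delay = 270000 / 210000000 = 1.28571 ms.
Transmission budget = 6.31 − 1.28571 = 5.02429 ms.
R ≥ L / t_tx = 4000 bits / 0.00502429 s = 796 kbps.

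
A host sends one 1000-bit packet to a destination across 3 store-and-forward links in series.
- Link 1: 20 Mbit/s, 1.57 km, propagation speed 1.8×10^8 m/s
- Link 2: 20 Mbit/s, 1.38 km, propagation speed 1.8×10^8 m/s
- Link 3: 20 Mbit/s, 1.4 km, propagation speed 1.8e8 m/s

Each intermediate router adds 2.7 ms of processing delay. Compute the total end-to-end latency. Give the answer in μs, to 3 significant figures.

Transmission delay per hop = L/R = 1000/20000000 = 50 μs; 3 hops → 150 μs.
Propagation delays (d/s per hop): 8.72222, 7.66667, 7.77778 μs; sum = 24.1667 μs.
Processing at 2 router(s): 2 × 2.7 ms = 5400 μs.
End-to-end = 5570 μs.

5570 μs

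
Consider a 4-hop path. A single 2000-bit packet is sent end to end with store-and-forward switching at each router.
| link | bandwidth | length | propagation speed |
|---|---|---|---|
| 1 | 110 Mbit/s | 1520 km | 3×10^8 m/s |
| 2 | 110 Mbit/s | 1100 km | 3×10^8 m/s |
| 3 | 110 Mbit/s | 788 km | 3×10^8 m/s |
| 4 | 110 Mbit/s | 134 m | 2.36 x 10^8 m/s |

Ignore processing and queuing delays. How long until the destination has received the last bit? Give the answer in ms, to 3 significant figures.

11.4 ms

Transmission delay per hop = L/R = 2000/110000000 = 0.0181818 ms; 4 hops → 0.0727273 ms.
Propagation delays (d/s per hop): 5.06667, 3.66667, 2.62667, 0.000567797 ms; sum = 11.3606 ms.
End-to-end = 11.4 ms.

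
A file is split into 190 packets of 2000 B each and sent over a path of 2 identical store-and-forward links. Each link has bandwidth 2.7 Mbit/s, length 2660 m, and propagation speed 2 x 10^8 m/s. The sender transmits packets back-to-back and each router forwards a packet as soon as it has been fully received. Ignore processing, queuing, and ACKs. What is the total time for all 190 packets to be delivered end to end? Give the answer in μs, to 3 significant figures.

1130000 μs

Per-hop transmission t_tx = L/R = 16000/2700000 = 5925.93 μs.
Per-hop propagation t_prop = 2660/200000000 = 13.3 μs.
Pipeline fill: first packet needs 2·t_tx to clear all hops; remaining 189 packets each add one t_tx.
Total = (2+190-1)·t_tx + 2·t_prop = 191·5925.93 + 2·13.3 = 1130000 μs.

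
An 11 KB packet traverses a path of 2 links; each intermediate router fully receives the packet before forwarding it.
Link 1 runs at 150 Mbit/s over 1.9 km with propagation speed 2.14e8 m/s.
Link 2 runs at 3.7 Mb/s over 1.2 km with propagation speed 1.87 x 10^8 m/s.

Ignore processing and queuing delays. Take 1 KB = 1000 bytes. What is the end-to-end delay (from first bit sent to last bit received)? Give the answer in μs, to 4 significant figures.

L = 88000 bits.
Transmission delays (L/R per hop): 586.667, 23783.8 μs; sum = 24370.5 μs.
Propagation delays (d/s per hop): 8.8785, 6.41711 μs; sum = 15.2956 μs.
End-to-end = 24390 μs.

24390 μs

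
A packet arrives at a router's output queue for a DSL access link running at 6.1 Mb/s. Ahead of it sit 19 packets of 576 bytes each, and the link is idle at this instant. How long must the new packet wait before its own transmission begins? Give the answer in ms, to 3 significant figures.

14.4 ms

Each queued packet: L/R = 4608/6100000 = 0.75541 ms.
19 queued → 14.3528 ms.
Queuing delay = 14.4 ms.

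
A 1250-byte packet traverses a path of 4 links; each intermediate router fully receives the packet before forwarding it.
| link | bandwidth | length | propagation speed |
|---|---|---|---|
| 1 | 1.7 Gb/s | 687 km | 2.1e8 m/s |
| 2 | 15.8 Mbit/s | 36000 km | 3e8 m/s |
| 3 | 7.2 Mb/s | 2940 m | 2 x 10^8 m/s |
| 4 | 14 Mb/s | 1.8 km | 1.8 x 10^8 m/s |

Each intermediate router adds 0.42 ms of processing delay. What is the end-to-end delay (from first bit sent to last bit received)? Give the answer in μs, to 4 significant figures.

127300 μs

L = 1250 × 8 = 10000 bits.
Transmission delays (L/R per hop): 5.88235, 632.911, 1388.89, 714.286 μs; sum = 2741.97 μs.
Propagation delays (d/s per hop): 3271.43, 120000, 14.7, 10 μs; sum = 123296 μs.
Processing at 3 router(s): 3 × 0.42 ms = 1260 μs.
End-to-end = 127300 μs.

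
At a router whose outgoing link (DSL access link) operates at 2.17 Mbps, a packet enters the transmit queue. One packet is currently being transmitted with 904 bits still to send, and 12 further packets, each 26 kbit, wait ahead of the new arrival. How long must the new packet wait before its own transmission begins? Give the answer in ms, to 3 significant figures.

144 ms

Each queued packet: L/R = 26000/2170000 = 11.9816 ms.
12 queued → 143.779 ms.
Plus remaining 904 bits of current packet: 0.41659 ms.
Queuing delay = 144 ms.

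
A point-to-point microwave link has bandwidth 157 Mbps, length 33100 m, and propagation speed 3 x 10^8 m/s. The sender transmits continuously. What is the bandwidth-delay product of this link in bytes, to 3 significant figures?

Propagation delay = 33100 / 300000000 = 0.000110333 s.
BDP = R × t_prop = 157000000 × 0.000110333 = 17322.3 bits.
In bytes: 17322.3/8 = 2170 bytes.

2170 bytes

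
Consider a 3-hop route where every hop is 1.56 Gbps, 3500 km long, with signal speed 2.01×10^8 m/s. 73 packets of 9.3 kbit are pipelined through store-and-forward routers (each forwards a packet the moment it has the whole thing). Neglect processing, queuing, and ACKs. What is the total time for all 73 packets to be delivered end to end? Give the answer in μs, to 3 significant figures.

Per-hop transmission t_tx = L/R = 9300/1560000000 = 5.96154 μs.
Per-hop propagation t_prop = 3500000/2.01e+08 = 17412.9 μs.
Pipeline fill: first packet needs 3·t_tx to clear all hops; remaining 72 packets each add one t_tx.
Total = (3+73-1)·t_tx + 3·t_prop = 75·5.96154 + 3·17412.9 = 52700 μs.

52700 μs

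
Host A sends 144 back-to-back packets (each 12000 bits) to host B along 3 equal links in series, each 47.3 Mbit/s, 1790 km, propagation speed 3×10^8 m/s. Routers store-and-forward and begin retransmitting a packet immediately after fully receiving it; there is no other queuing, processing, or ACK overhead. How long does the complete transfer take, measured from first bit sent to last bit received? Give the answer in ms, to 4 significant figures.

Per-hop transmission t_tx = L/R = 12000/47300000 = 0.2537 ms.
Per-hop propagation t_prop = 1790000/300000000 = 5.96667 ms.
Pipeline fill: first packet needs 3·t_tx to clear all hops; remaining 143 packets each add one t_tx.
Total = (3+144-1)·t_tx + 3·t_prop = 146·0.2537 + 3·5.96667 = 54.94 ms.

54.94 ms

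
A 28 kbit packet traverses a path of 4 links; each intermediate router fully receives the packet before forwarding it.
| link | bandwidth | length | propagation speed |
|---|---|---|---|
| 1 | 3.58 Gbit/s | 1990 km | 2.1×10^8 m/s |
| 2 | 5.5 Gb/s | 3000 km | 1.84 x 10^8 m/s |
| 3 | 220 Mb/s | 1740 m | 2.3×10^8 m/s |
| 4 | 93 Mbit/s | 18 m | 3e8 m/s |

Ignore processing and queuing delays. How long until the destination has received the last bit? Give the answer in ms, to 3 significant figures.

L = 28000 bits.
Transmission delays (L/R per hop): 0.00782123, 0.00509091, 0.127273, 0.301075 ms; sum = 0.44126 ms.
Propagation delays (d/s per hop): 9.47619, 16.3043, 0.00756522, 6e-05 ms; sum = 25.7882 ms.
End-to-end = 26.2 ms.

26.2 ms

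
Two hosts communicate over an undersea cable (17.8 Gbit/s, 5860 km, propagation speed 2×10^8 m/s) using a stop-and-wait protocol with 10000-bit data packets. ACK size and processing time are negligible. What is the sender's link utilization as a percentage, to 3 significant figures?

0.000959 %

t_tx = L/R = 10000/17800000000 = 5.61798e-07 s.
t_prop = 5860000/200000000 = 0.0293 s; RTT = 0.0586 s.
Cycle = t_tx + RTT = 0.0586006 s.
Utilization = t_tx / cycle = 5.61798e-07/0.0586006 = 0.000959 %.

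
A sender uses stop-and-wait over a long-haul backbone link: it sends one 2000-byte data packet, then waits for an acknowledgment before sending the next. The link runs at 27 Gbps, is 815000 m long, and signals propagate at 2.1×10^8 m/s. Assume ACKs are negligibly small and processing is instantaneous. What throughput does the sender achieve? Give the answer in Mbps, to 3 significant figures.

t_tx = L/R = 16000/27000000000 = 5.92593e-07 s.
t_prop = 815000/210000000 = 0.00388095 s; RTT = 0.0077619 s.
Cycle = t_tx + RTT = 0.0077625 s.
Throughput = L / cycle = 16000 / 0.0077625 = 2.06 Mbps.

2.06 Mbps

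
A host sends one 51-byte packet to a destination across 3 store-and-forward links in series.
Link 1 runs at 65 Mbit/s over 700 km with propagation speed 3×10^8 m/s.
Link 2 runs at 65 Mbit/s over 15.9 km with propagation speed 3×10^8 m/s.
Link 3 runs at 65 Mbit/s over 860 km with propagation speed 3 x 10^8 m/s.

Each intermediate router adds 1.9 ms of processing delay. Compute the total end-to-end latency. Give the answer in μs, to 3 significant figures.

L = 51 × 8 = 408 bits.
Transmission delay per hop = L/R = 408/65000000 = 6.27692 μs; 3 hops → 18.8308 μs.
Propagation delays (d/s per hop): 2333.33, 53, 2866.67 μs; sum = 5253 μs.
Processing at 2 router(s): 2 × 1.9 ms = 3800 μs.
End-to-end = 9070 μs.

9070 μs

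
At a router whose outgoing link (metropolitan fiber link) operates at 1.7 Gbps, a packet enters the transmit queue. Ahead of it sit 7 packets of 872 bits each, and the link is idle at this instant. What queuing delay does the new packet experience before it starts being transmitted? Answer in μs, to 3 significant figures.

Each queued packet: L/R = 872/1700000000 = 0.512941 μs.
7 queued → 3.59059 μs.
Queuing delay = 3.59 μs.

3.59 μs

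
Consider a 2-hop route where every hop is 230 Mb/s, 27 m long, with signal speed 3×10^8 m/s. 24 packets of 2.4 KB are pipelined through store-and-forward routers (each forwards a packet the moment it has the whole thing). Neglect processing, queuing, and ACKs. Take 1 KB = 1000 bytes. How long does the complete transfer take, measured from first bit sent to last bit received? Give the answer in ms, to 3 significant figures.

Per-hop transmission t_tx = L/R = 19200/230000000 = 0.0834783 ms.
Per-hop propagation t_prop = 27/300000000 = 9e-05 ms.
Pipeline fill: first packet needs 2·t_tx to clear all hops; remaining 23 packets each add one t_tx.
Total = (2+24-1)·t_tx + 2·t_prop = 25·0.0834783 + 2·9e-05 = 2.09 ms.

2.09 ms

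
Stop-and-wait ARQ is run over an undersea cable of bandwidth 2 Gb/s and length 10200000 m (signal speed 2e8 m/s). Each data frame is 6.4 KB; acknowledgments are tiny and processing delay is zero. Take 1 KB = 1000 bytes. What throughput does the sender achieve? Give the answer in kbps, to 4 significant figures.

t_tx = L/R = 51200/2000000000 = 2.56e-05 s.
t_prop = 10200000/200000000 = 0.051 s; RTT = 0.102 s.
Cycle = t_tx + RTT = 0.102026 s.
Throughput = L / cycle = 51200 / 0.102026 = 501.8 kbps.

501.8 kbps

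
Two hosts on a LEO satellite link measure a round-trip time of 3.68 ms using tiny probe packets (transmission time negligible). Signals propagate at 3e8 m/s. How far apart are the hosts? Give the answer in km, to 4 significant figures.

One-way propagation = RTT/2 = 1.84 ms.
d = s × t = 300000000 × 0.00184 = 552.0 km.

552.0 km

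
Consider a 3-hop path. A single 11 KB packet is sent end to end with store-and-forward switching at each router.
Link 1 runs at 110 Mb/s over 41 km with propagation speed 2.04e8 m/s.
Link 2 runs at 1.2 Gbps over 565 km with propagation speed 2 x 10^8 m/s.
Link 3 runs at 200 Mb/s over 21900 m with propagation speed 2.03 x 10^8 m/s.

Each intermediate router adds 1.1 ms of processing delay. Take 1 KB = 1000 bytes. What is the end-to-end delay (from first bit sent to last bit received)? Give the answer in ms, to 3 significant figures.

L = 88000 bits.
Transmission delays (L/R per hop): 0.8, 0.0733333, 0.44 ms; sum = 1.31333 ms.
Propagation delays (d/s per hop): 0.20098, 2.825, 0.107882 ms; sum = 3.13386 ms.
Processing at 2 router(s): 2 × 1.1 ms = 2.2 ms.
End-to-end = 6.65 ms.

6.65 ms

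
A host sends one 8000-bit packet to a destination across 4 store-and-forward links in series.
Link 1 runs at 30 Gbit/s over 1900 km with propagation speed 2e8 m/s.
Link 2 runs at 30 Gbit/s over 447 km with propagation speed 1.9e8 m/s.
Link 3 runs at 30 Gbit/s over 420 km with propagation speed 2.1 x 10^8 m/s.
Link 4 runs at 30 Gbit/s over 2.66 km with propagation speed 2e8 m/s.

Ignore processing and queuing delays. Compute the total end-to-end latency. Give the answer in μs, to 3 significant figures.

13900 μs

Transmission delay per hop = L/R = 8000/30000000000 = 0.266667 μs; 4 hops → 1.06667 μs.
Propagation delays (d/s per hop): 9500, 2352.63, 2000, 13.3 μs; sum = 13865.9 μs.
End-to-end = 13900 μs.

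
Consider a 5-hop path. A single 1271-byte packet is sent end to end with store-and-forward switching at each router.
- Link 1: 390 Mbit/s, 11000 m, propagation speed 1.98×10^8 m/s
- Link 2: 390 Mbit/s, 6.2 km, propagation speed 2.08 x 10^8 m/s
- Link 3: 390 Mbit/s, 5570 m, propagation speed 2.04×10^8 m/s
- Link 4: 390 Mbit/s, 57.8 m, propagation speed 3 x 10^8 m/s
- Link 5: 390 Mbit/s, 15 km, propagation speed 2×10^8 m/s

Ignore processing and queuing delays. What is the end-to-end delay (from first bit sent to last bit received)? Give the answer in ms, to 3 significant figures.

0.318 ms

L = 1271 × 8 = 10168 bits.
Transmission delay per hop = L/R = 10168/390000000 = 0.0260718 ms; 5 hops → 0.130359 ms.
Propagation delays (d/s per hop): 0.0555556, 0.0298077, 0.0273039, 0.000192667, 0.075 ms; sum = 0.18786 ms.
End-to-end = 0.318 ms.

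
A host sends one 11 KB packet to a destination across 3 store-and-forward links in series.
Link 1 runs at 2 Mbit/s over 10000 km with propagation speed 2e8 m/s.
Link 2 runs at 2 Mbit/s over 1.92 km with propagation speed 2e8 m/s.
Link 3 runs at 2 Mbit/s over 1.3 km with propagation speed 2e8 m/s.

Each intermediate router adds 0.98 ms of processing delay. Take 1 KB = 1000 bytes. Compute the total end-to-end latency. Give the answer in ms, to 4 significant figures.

L = 88000 bits.
Transmission delay per hop = L/R = 88000/2000000 = 44 ms; 3 hops → 132 ms.
Propagation delays (d/s per hop): 50, 0.0096, 0.0065 ms; sum = 50.0161 ms.
Processing at 2 router(s): 2 × 0.98 ms = 1.96 ms.
End-to-end = 184.0 ms.

184.0 ms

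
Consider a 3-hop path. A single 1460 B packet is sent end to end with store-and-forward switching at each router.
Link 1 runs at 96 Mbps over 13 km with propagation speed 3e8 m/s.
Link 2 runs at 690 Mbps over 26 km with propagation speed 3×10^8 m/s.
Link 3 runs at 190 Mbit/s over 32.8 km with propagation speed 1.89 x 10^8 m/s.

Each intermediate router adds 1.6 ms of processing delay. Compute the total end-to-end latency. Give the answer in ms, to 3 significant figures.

3.70 ms

L = 1460 × 8 = 11680 bits.
Transmission delays (L/R per hop): 0.121667, 0.0169275, 0.0614737 ms; sum = 0.200068 ms.
Propagation delays (d/s per hop): 0.0433333, 0.0866667, 0.173545 ms; sum = 0.303545 ms.
Processing at 2 router(s): 2 × 1.6 ms = 3.2 ms.
End-to-end = 3.70 ms.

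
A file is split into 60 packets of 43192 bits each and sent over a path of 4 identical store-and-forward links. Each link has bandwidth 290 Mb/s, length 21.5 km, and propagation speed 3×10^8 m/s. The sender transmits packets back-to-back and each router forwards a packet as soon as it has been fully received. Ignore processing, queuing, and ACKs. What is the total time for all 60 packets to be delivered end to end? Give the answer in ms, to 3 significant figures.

9.67 ms

Per-hop transmission t_tx = L/R = 43192/290000000 = 0.148938 ms.
Per-hop propagation t_prop = 21500/300000000 = 0.0716667 ms.
Pipeline fill: first packet needs 4·t_tx to clear all hops; remaining 59 packets each add one t_tx.
Total = (4+60-1)·t_tx + 4·t_prop = 63·0.148938 + 4·0.0716667 = 9.67 ms.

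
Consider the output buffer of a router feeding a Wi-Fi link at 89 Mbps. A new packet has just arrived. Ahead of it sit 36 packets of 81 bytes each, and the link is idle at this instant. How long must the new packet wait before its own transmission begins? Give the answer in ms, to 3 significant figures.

Each queued packet: L/R = 648/89000000 = 0.0072809 ms.
36 queued → 0.262112 ms.
Queuing delay = 0.262 ms.

0.262 ms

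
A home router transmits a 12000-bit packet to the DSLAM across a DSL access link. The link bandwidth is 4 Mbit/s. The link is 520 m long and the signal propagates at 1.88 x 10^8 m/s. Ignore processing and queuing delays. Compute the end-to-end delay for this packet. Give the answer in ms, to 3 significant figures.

3.00 ms

Transmission delay = L/R = 12000 / 4000000 = 3 ms.
Propagation delay = d/s = 520 m / 188000000 m/s = 0.00276596 ms.
Total = 3.00 ms.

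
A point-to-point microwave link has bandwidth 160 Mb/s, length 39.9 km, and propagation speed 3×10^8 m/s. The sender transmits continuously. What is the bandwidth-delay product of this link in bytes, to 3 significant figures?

2660 bytes

Propagation delay = 39900 / 300000000 = 0.000133 s.
BDP = R × t_prop = 160000000 × 0.000133 = 21280 bits.
In bytes: 21280/8 = 2660 bytes.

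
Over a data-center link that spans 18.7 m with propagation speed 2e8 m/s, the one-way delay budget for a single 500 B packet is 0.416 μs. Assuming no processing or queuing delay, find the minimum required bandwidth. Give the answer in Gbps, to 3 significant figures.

L = 4000 bits.
Propagation delay = 18.7 / 200000000 = 0.0935 μs.
Transmission budget = 0.416 − 0.0935 = 0.3225 μs.
R ≥ L / t_tx = 4000 bits / 3.225e-07 s = 12.4 Gbps.

12.4 Gbps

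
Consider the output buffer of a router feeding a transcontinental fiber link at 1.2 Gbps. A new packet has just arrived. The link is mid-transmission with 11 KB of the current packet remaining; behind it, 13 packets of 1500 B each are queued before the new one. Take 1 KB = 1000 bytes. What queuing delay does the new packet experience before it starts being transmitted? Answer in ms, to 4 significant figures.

Each queued packet: L/R = 12000/1200000000 = 0.01 ms.
13 queued → 0.13 ms.
Plus remaining 88000 bits of current packet: 0.0733333 ms.
Queuing delay = 0.2033 ms.

0.2033 ms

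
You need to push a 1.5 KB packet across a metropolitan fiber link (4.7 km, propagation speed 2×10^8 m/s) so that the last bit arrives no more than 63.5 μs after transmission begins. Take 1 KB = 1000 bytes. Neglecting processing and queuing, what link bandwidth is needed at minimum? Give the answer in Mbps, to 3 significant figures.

300 Mbps

L = 12000 bits.
Propagation delay = 4700 / 200000000 = 23.5 μs.
Transmission budget = 63.5 − 23.5 = 40 μs.
R ≥ L / t_tx = 12000 bits / 4e-05 s = 300 Mbps.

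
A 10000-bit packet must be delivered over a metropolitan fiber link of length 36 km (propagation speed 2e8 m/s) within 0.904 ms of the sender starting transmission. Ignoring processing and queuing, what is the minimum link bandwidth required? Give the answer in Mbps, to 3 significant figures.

Propagation delay = 36000 / 200000000 = 0.18 ms.
Transmission budget = 0.904 − 0.18 = 0.724 ms.
R ≥ L / t_tx = 10000 bits / 0.000724 s = 13.8 Mbps.

13.8 Mbps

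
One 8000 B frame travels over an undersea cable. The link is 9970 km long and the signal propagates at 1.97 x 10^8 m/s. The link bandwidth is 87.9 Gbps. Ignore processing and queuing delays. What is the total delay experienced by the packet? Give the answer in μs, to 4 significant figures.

L = 8000 × 8 = 64000 bits.
Transmission delay = L/R = 64000 / 87900000000 = 0.7281 μs.
Propagation delay = d/s = 9970000 m / 197000000 m/s = 50609.1 μs.
Total = 50610 μs.

50610 μs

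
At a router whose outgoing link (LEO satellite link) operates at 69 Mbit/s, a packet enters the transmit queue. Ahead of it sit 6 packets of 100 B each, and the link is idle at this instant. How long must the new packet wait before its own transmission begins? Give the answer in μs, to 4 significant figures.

69.57 μs

Each queued packet: L/R = 800/69000000 = 11.5942 μs.
6 queued → 69.5652 μs.
Queuing delay = 69.57 μs.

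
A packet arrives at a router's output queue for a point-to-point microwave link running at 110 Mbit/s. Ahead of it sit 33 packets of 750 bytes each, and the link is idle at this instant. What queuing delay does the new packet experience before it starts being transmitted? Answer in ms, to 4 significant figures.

1.800 ms

Each queued packet: L/R = 6000/110000000 = 0.0545455 ms.
33 queued → 1.8 ms.
Queuing delay = 1.800 ms.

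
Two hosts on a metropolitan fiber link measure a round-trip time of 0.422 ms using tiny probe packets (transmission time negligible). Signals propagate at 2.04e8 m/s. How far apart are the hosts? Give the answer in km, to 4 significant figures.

43.04 km

One-way propagation = RTT/2 = 0.211 ms.
d = s × t = 204000000 × 0.000211 = 43.04 km.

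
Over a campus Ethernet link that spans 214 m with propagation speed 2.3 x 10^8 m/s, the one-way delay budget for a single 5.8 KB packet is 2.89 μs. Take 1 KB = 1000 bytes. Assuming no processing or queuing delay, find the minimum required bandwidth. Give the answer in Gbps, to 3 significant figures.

23.7 Gbps

L = 46400 bits.
Propagation delay = 214 / 2.3e+08 = 0.930435 μs.
Transmission budget = 2.89 − 0.930435 = 1.95957 μs.
R ≥ L / t_tx = 46400 bits / 1.95957e-06 s = 23.7 Gbps.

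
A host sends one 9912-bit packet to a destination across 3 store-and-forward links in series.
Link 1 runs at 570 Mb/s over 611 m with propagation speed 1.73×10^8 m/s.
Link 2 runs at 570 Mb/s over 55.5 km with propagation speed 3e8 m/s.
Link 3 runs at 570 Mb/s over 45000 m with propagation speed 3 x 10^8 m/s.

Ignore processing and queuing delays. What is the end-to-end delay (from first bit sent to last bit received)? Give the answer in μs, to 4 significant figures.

Transmission delay per hop = L/R = 9912/570000000 = 17.3895 μs; 3 hops → 52.1684 μs.
Propagation delays (d/s per hop): 3.53179, 185, 150 μs; sum = 338.532 μs.
End-to-end = 390.7 μs.

390.7 μs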